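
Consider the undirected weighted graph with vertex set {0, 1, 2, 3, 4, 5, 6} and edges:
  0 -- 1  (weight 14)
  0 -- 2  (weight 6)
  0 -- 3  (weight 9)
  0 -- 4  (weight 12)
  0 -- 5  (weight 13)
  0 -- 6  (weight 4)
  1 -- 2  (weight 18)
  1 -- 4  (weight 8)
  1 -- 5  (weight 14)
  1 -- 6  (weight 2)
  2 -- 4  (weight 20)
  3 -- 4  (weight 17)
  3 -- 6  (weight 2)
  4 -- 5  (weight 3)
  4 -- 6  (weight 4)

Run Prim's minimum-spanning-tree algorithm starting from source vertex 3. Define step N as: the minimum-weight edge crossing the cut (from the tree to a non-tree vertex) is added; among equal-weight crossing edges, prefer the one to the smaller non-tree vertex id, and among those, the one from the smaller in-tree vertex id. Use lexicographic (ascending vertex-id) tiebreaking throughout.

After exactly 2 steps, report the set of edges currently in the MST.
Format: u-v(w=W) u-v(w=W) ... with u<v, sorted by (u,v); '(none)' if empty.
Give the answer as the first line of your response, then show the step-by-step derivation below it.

1-6(w=2) 3-6(w=2)

step 1: add edge 3-6 (w=2); MST = {3-6(w=2)}
step 2: add edge 1-6 (w=2); MST = {1-6(w=2) 3-6(w=2)}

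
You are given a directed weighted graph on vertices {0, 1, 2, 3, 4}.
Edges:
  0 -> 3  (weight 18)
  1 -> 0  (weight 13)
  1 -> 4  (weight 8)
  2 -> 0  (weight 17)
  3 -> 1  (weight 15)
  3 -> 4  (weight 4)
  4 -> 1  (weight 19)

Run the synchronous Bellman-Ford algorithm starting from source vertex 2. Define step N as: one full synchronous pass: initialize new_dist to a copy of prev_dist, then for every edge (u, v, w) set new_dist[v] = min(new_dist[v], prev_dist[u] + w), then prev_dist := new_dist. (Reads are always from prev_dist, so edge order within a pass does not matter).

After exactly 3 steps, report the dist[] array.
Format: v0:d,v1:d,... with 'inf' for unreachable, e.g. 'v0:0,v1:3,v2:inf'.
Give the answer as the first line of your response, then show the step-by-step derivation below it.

v0:17,v1:50,v2:0,v3:35,v4:39

step 1: dist = v0:17,v1:inf,v2:0,v3:inf,v4:inf
step 2: dist = v0:17,v1:inf,v2:0,v3:35,v4:inf
step 3: dist = v0:17,v1:50,v2:0,v3:35,v4:39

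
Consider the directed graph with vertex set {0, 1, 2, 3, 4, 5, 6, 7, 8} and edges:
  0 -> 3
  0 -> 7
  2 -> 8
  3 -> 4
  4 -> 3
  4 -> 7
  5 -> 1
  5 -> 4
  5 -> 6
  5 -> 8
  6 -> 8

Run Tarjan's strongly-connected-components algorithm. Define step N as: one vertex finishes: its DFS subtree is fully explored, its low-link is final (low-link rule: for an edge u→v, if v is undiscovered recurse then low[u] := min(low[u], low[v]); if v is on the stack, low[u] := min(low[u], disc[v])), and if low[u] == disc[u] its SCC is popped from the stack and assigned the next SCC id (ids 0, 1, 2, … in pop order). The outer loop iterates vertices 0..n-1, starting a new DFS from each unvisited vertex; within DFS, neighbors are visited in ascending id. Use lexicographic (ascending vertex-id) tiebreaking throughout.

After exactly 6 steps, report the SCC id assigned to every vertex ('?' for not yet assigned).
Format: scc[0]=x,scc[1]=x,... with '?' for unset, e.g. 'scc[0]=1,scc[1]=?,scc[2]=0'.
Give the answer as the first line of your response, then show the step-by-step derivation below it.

scc[0]=2,scc[1]=3,scc[2]=?,scc[3]=1,scc[4]=1,scc[5]=?,scc[6]=?,scc[7]=0,scc[8]=4

step 1: low=(low[0]=0,low[1]=?,low[2]=?,low[3]=1,low[4]=1,low[5]=?,low[6]=?,low[7]=3,low[8]=?); scc=(scc[0]=?,scc[1]=?,scc[2]=?,scc[3]=?,scc[4]=?,scc[5]=?,scc[6]=?,scc[7]=0,scc[8]=?)
step 2: low=(low[0]=0,low[1]=?,low[2]=?,low[3]=1,low[4]=1,low[5]=?,low[6]=?,low[7]=3,low[8]=?); scc=(scc[0]=?,scc[1]=?,scc[2]=?,scc[3]=?,scc[4]=?,scc[5]=?,scc[6]=?,scc[7]=0,scc[8]=?)
step 3: low=(low[0]=0,low[1]=?,low[2]=?,low[3]=1,low[4]=1,low[5]=?,low[6]=?,low[7]=3,low[8]=?); scc=(scc[0]=?,scc[1]=?,scc[2]=?,scc[3]=1,scc[4]=1,scc[5]=?,scc[6]=?,scc[7]=0,scc[8]=?)
step 4: low=(low[0]=0,low[1]=?,low[2]=?,low[3]=1,low[4]=1,low[5]=?,low[6]=?,low[7]=3,low[8]=?); scc=(scc[0]=2,scc[1]=?,scc[2]=?,scc[3]=1,scc[4]=1,scc[5]=?,scc[6]=?,scc[7]=0,scc[8]=?)
step 5: low=(low[0]=0,low[1]=4,low[2]=?,low[3]=1,low[4]=1,low[5]=?,low[6]=?,low[7]=3,low[8]=?); scc=(scc[0]=2,scc[1]=3,scc[2]=?,scc[3]=1,scc[4]=1,scc[5]=?,scc[6]=?,scc[7]=0,scc[8]=?)
step 6: low=(low[0]=0,low[1]=4,low[2]=5,low[3]=1,low[4]=1,low[5]=?,low[6]=?,low[7]=3,low[8]=6); scc=(scc[0]=2,scc[1]=3,scc[2]=?,scc[3]=1,scc[4]=1,scc[5]=?,scc[6]=?,scc[7]=0,scc[8]=4)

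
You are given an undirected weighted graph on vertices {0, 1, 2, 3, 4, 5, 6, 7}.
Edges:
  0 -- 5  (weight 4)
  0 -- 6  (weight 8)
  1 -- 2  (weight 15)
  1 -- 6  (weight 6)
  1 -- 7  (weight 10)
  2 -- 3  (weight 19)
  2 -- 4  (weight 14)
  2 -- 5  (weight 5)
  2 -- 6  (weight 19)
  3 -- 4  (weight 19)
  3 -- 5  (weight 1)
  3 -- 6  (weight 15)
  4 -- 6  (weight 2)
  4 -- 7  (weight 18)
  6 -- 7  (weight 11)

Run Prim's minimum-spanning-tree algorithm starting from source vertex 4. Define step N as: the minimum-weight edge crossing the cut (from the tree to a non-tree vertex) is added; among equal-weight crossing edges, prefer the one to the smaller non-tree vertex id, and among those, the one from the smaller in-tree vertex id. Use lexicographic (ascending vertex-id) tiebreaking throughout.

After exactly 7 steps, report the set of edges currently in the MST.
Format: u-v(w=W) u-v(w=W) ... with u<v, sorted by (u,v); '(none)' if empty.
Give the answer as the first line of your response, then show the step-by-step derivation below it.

0-5(w=4) 0-6(w=8) 1-6(w=6) 1-7(w=10) 2-5(w=5) 3-5(w=1) 4-6(w=2)

step 1: add edge 4-6 (w=2); MST = {4-6(w=2)}
step 2: add edge 1-6 (w=6); MST = {1-6(w=6) 4-6(w=2)}
step 3: add edge 0-6 (w=8); MST = {0-6(w=8) 1-6(w=6) 4-6(w=2)}
step 4: add edge 0-5 (w=4); MST = {0-5(w=4) 0-6(w=8) 1-6(w=6) 4-6(w=2)}
step 5: add edge 3-5 (w=1); MST = {0-5(w=4) 0-6(w=8) 1-6(w=6) 3-5(w=1) 4-6(w=2)}
step 6: add edge 2-5 (w=5); MST = {0-5(w=4) 0-6(w=8) 1-6(w=6) 2-5(w=5) 3-5(w=1) 4-6(w=2)}
step 7: add edge 1-7 (w=10); MST = {0-5(w=4) 0-6(w=8) 1-6(w=6) 1-7(w=10) 2-5(w=5) 3-5(w=1) 4-6(w=2)}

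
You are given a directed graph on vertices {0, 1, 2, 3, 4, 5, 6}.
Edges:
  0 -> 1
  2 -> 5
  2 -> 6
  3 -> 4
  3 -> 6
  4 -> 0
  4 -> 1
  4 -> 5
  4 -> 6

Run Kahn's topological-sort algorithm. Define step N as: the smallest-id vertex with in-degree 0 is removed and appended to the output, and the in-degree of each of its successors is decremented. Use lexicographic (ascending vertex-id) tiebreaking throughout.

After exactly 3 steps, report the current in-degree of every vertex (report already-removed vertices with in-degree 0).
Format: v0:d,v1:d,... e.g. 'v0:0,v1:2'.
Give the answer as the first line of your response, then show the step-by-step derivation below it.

v0:0,v1:1,v2:0,v3:0,v4:0,v5:0,v6:0

step 1: output 2; order=[2]; indeg=(1,2,0,0,1,1,2)
step 2: output 3; order=[2,3]; indeg=(1,2,0,0,0,1,1)
step 3: output 4; order=[2,3,4]; indeg=(0,1,0,0,0,0,0)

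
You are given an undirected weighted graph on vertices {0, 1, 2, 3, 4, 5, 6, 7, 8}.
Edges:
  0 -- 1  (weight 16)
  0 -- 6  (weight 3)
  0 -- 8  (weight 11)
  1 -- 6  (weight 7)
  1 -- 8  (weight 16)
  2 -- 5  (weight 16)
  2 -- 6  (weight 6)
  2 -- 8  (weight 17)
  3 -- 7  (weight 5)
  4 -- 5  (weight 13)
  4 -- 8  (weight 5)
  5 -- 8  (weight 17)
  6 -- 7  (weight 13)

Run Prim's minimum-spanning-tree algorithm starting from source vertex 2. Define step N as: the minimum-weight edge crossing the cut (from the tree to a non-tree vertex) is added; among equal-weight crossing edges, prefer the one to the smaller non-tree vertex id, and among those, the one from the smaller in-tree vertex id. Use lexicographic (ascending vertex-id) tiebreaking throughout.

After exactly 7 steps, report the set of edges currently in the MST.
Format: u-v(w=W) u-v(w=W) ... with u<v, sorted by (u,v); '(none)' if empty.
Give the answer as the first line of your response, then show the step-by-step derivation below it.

0-6(w=3) 0-8(w=11) 1-6(w=7) 2-6(w=6) 4-5(w=13) 4-8(w=5) 6-7(w=13)

step 1: add edge 2-6 (w=6); MST = {2-6(w=6)}
step 2: add edge 0-6 (w=3); MST = {0-6(w=3) 2-6(w=6)}
step 3: add edge 1-6 (w=7); MST = {0-6(w=3) 1-6(w=7) 2-6(w=6)}
step 4: add edge 0-8 (w=11); MST = {0-6(w=3) 0-8(w=11) 1-6(w=7) 2-6(w=6)}
step 5: add edge 4-8 (w=5); MST = {0-6(w=3) 0-8(w=11) 1-6(w=7) 2-6(w=6) 4-8(w=5)}
step 6: add edge 4-5 (w=13); MST = {0-6(w=3) 0-8(w=11) 1-6(w=7) 2-6(w=6) 4-5(w=13) 4-8(w=5)}
step 7: add edge 6-7 (w=13); MST = {0-6(w=3) 0-8(w=11) 1-6(w=7) 2-6(w=6) 4-5(w=13) 4-8(w=5) 6-7(w=13)}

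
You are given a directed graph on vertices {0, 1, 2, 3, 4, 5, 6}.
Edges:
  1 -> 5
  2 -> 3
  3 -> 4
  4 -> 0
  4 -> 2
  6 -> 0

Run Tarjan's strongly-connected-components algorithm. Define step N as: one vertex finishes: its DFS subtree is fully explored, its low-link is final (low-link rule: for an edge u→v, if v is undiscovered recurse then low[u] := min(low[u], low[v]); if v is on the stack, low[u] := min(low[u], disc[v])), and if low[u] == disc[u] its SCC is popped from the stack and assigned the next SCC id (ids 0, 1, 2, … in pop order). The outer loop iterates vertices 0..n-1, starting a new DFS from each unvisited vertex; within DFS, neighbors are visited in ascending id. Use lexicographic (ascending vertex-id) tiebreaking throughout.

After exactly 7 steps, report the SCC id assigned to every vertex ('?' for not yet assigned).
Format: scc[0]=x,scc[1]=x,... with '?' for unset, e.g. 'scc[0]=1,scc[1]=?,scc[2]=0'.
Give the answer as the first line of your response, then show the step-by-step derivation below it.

scc[0]=0,scc[1]=2,scc[2]=3,scc[3]=3,scc[4]=3,scc[5]=1,scc[6]=4

step 1: low=(low[0]=0,low[1]=?,low[2]=?,low[3]=?,low[4]=?,low[5]=?,low[6]=?); scc=(scc[0]=0,scc[1]=?,scc[2]=?,scc[3]=?,scc[4]=?,scc[5]=?,scc[6]=?)
step 2: low=(low[0]=0,low[1]=1,low[2]=?,low[3]=?,low[4]=?,low[5]=2,low[6]=?); scc=(scc[0]=0,scc[1]=?,scc[2]=?,scc[3]=?,scc[4]=?,scc[5]=1,scc[6]=?)
step 3: low=(low[0]=0,low[1]=1,low[2]=?,low[3]=?,low[4]=?,low[5]=2,low[6]=?); scc=(scc[0]=0,scc[1]=2,scc[2]=?,scc[3]=?,scc[4]=?,scc[5]=1,scc[6]=?)
step 4: low=(low[0]=0,low[1]=1,low[2]=3,low[3]=4,low[4]=3,low[5]=2,low[6]=?); scc=(scc[0]=0,scc[1]=2,scc[2]=?,scc[3]=?,scc[4]=?,scc[5]=1,scc[6]=?)
step 5: low=(low[0]=0,low[1]=1,low[2]=3,low[3]=3,low[4]=3,low[5]=2,low[6]=?); scc=(scc[0]=0,scc[1]=2,scc[2]=?,scc[3]=?,scc[4]=?,scc[5]=1,scc[6]=?)
step 6: low=(low[0]=0,low[1]=1,low[2]=3,low[3]=3,low[4]=3,low[5]=2,low[6]=?); scc=(scc[0]=0,scc[1]=2,scc[2]=3,scc[3]=3,scc[4]=3,scc[5]=1,scc[6]=?)
step 7: low=(low[0]=0,low[1]=1,low[2]=3,low[3]=3,low[4]=3,low[5]=2,low[6]=6); scc=(scc[0]=0,scc[1]=2,scc[2]=3,scc[3]=3,scc[4]=3,scc[5]=1,scc[6]=4)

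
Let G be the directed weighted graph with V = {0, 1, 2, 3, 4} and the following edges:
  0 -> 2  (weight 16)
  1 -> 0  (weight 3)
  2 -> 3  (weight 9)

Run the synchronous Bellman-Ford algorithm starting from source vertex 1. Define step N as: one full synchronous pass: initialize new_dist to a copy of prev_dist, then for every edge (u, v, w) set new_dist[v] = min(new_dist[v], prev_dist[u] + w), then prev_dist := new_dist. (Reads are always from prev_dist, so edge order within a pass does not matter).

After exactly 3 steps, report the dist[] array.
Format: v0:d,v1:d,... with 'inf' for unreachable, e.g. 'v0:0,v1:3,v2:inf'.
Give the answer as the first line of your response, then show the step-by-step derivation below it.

v0:3,v1:0,v2:19,v3:28,v4:inf

step 1: dist = v0:3,v1:0,v2:inf,v3:inf,v4:inf
step 2: dist = v0:3,v1:0,v2:19,v3:inf,v4:inf
step 3: dist = v0:3,v1:0,v2:19,v3:28,v4:inf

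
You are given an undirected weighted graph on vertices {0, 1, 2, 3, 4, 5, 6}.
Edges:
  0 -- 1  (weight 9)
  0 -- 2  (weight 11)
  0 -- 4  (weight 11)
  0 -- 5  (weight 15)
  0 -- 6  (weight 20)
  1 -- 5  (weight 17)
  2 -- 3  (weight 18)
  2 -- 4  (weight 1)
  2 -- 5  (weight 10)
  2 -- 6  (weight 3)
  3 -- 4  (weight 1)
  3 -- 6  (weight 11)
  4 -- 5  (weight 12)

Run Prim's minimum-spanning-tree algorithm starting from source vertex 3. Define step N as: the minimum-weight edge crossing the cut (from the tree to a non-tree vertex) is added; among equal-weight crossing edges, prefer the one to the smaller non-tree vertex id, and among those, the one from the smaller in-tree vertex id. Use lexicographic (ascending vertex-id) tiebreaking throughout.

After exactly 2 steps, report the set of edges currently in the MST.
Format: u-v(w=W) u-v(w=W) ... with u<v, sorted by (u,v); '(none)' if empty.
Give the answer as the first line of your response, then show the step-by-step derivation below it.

2-4(w=1) 3-4(w=1)

step 1: add edge 3-4 (w=1); MST = {3-4(w=1)}
step 2: add edge 2-4 (w=1); MST = {2-4(w=1) 3-4(w=1)}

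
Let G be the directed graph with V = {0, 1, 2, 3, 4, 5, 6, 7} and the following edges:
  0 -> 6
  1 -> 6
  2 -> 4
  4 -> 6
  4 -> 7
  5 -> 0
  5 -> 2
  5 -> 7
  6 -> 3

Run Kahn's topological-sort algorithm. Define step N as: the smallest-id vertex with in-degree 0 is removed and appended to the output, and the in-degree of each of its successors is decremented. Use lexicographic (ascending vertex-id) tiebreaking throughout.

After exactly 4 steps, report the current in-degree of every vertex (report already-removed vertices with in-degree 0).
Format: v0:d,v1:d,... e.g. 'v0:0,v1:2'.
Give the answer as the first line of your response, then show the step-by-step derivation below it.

v0:0,v1:0,v2:0,v3:1,v4:0,v5:0,v6:1,v7:1

step 1: output 1; order=[1]; indeg=(1,0,1,1,1,0,2,2)
step 2: output 5; order=[1,5]; indeg=(0,0,0,1,1,0,2,1)
step 3: output 0; order=[1,5,0]; indeg=(0,0,0,1,1,0,1,1)
step 4: output 2; order=[1,5,0,2]; indeg=(0,0,0,1,0,0,1,1)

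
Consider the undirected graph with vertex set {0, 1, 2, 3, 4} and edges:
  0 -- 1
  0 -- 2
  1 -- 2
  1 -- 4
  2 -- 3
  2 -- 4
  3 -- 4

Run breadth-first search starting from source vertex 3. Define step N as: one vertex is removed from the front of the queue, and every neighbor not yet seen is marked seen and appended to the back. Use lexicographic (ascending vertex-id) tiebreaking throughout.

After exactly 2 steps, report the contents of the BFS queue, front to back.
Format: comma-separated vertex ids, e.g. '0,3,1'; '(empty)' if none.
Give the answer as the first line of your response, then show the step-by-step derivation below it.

4,0,1

step 1: dequeue 3; queue=[2,4]; order=3
step 2: dequeue 2; queue=[4,0,1]; order=3,2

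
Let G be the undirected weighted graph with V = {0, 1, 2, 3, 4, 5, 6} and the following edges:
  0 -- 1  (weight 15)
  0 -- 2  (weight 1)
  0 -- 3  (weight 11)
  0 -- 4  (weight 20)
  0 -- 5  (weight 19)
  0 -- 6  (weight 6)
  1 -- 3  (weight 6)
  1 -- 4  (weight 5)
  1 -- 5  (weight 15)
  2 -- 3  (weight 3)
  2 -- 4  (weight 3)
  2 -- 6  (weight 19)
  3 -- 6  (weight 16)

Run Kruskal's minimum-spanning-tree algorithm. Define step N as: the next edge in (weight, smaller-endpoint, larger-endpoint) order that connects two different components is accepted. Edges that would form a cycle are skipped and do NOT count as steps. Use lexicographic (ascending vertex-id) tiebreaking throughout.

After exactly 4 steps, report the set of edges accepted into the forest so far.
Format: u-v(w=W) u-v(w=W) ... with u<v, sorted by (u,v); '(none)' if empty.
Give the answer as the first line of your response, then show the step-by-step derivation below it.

0-2(w=1) 1-4(w=5) 2-3(w=3) 2-4(w=3)

step 1: add edge 0-2 (w=1); MST = {0-2(w=1)}
step 2: add edge 2-3 (w=3); MST = {0-2(w=1) 2-3(w=3)}
step 3: add edge 2-4 (w=3); MST = {0-2(w=1) 2-3(w=3) 2-4(w=3)}
step 4: add edge 1-4 (w=5); MST = {0-2(w=1) 1-4(w=5) 2-3(w=3) 2-4(w=3)}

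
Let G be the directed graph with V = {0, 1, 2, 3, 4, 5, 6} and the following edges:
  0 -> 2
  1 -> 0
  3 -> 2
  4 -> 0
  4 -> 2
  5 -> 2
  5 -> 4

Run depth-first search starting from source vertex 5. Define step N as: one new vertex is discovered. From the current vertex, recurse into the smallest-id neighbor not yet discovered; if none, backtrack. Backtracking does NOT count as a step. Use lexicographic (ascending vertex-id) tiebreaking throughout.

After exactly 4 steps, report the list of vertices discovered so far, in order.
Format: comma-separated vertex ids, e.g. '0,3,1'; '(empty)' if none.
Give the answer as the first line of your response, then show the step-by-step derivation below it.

5,2,4,0

step 1: discover 5; path=5; order=5
step 2: discover 2; path=5>2; order=5,2
step 3: discover 4; path=5>4; order=5,2,4
step 4: discover 0; path=5>4>0; order=5,2,4,0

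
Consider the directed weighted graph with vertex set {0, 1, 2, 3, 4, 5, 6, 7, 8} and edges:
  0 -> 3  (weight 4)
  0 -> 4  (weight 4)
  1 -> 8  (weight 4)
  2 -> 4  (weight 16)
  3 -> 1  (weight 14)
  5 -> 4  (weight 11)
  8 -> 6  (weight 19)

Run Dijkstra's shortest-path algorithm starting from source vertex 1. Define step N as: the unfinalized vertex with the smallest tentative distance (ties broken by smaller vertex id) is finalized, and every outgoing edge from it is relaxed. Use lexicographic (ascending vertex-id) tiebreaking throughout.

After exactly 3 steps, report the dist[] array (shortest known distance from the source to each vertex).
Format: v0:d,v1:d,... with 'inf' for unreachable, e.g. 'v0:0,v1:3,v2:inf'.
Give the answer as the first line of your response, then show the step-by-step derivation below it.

v0:inf,v1:0,v2:inf,v3:inf,v4:inf,v5:inf,v6:23,v7:inf,v8:4

step 1: dist = v0:inf,v1:0,v2:inf,v3:inf,v4:inf,v5:inf,v6:inf,v7:inf,v8:4
step 2: dist = v0:inf,v1:0,v2:inf,v3:inf,v4:inf,v5:inf,v6:23,v7:inf,v8:4
step 3: dist = v0:inf,v1:0,v2:inf,v3:inf,v4:inf,v5:inf,v6:23,v7:inf,v8:4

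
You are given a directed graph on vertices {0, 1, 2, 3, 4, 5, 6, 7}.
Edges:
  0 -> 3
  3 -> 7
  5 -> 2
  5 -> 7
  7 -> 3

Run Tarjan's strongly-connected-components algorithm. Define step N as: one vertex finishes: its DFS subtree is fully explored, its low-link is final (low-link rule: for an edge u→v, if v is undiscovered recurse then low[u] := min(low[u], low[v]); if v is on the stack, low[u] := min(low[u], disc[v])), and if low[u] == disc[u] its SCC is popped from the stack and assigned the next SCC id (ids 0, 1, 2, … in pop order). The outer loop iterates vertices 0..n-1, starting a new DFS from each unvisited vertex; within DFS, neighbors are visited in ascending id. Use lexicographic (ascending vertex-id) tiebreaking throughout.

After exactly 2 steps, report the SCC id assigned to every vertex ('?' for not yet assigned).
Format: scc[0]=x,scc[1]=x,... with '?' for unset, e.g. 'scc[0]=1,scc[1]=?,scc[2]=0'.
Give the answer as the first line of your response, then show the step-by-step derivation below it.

scc[0]=?,scc[1]=?,scc[2]=?,scc[3]=0,scc[4]=?,scc[5]=?,scc[6]=?,scc[7]=0

step 1: low=(low[0]=0,low[1]=?,low[2]=?,low[3]=1,low[4]=?,low[5]=?,low[6]=?,low[7]=1); scc=(scc[0]=?,scc[1]=?,scc[2]=?,scc[3]=?,scc[4]=?,scc[5]=?,scc[6]=?,scc[7]=?)
step 2: low=(low[0]=0,low[1]=?,low[2]=?,low[3]=1,low[4]=?,low[5]=?,low[6]=?,low[7]=1); scc=(scc[0]=?,scc[1]=?,scc[2]=?,scc[3]=0,scc[4]=?,scc[5]=?,scc[6]=?,scc[7]=0)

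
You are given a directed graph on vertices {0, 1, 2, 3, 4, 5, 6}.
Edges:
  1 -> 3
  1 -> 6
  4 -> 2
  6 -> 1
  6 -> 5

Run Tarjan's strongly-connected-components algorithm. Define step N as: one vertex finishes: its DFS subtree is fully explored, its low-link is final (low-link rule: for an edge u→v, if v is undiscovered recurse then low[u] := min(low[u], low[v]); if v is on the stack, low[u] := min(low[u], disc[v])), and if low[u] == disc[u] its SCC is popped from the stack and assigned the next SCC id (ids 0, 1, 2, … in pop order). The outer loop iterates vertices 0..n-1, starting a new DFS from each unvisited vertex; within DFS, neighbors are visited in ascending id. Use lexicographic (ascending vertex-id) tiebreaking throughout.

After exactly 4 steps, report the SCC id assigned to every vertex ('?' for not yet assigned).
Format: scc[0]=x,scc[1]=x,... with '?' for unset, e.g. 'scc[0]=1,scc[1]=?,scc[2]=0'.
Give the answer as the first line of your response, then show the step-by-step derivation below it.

scc[0]=0,scc[1]=?,scc[2]=?,scc[3]=1,scc[4]=?,scc[5]=2,scc[6]=?

step 1: low=(low[0]=0,low[1]=?,low[2]=?,low[3]=?,low[4]=?,low[5]=?,low[6]=?); scc=(scc[0]=0,scc[1]=?,scc[2]=?,scc[3]=?,scc[4]=?,scc[5]=?,scc[6]=?)
step 2: low=(low[0]=0,low[1]=1,low[2]=?,low[3]=2,low[4]=?,low[5]=?,low[6]=?); scc=(scc[0]=0,scc[1]=?,scc[2]=?,scc[3]=1,scc[4]=?,scc[5]=?,scc[6]=?)
step 3: low=(low[0]=0,low[1]=1,low[2]=?,low[3]=2,low[4]=?,low[5]=4,low[6]=1); scc=(scc[0]=0,scc[1]=?,scc[2]=?,scc[3]=1,scc[4]=?,scc[5]=2,scc[6]=?)
step 4: low=(low[0]=0,low[1]=1,low[2]=?,low[3]=2,low[4]=?,low[5]=4,low[6]=1); scc=(scc[0]=0,scc[1]=?,scc[2]=?,scc[3]=1,scc[4]=?,scc[5]=2,scc[6]=?)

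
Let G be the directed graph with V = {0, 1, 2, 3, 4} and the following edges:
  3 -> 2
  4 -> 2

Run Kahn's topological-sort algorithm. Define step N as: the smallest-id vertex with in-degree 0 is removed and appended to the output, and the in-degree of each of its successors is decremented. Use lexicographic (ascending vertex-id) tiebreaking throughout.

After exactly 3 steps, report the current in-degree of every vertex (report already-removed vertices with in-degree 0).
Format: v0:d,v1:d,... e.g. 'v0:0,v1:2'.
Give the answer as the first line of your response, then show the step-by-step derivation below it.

v0:0,v1:0,v2:1,v3:0,v4:0

step 1: output 0; order=[0]; indeg=(0,0,2,0,0)
step 2: output 1; order=[0,1]; indeg=(0,0,2,0,0)
step 3: output 3; order=[0,1,3]; indeg=(0,0,1,0,0)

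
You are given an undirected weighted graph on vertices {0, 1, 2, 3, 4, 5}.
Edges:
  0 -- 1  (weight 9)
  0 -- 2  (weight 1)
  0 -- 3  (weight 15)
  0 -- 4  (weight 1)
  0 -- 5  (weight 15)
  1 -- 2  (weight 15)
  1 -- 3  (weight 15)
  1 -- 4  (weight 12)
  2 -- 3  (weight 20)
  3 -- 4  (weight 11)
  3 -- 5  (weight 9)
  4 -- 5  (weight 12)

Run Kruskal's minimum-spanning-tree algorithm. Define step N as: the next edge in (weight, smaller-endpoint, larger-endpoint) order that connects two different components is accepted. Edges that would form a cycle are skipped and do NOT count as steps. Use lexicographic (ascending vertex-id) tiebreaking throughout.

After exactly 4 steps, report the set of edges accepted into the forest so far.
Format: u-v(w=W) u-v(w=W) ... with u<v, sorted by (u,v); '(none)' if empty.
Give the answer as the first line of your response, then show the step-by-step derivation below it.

0-1(w=9) 0-2(w=1) 0-4(w=1) 3-5(w=9)

step 1: add edge 0-2 (w=1); MST = {0-2(w=1)}
step 2: add edge 0-4 (w=1); MST = {0-2(w=1) 0-4(w=1)}
step 3: add edge 0-1 (w=9); MST = {0-1(w=9) 0-2(w=1) 0-4(w=1)}
step 4: add edge 3-5 (w=9); MST = {0-1(w=9) 0-2(w=1) 0-4(w=1) 3-5(w=9)}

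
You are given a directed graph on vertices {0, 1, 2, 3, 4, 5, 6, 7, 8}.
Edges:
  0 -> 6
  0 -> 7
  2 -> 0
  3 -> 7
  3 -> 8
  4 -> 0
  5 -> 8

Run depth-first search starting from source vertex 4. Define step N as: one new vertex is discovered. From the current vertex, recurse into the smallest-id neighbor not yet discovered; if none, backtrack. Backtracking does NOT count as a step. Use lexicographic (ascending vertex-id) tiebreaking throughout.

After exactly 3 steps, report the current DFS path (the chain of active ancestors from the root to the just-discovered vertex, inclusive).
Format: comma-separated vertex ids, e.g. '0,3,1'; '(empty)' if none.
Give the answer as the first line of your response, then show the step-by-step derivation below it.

4,0,6

step 1: discover 4; path=4; order=4
step 2: discover 0; path=4>0; order=4,0
step 3: discover 6; path=4>0>6; order=4,0,6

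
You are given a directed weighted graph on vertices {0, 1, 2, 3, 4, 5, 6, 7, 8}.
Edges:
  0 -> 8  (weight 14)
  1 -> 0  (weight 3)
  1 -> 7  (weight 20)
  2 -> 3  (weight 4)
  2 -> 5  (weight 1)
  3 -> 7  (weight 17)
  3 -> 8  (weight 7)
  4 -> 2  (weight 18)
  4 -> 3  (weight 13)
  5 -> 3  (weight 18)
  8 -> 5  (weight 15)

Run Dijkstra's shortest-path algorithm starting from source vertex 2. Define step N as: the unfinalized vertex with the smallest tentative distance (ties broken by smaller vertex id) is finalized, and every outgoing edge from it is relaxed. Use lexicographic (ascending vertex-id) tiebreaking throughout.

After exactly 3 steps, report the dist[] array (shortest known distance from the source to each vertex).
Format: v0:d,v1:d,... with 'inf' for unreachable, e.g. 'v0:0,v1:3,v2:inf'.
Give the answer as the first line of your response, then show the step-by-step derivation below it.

v0:inf,v1:inf,v2:0,v3:4,v4:inf,v5:1,v6:inf,v7:21,v8:11

step 1: dist = v0:inf,v1:inf,v2:0,v3:4,v4:inf,v5:1,v6:inf,v7:inf,v8:inf
step 2: dist = v0:inf,v1:inf,v2:0,v3:4,v4:inf,v5:1,v6:inf,v7:inf,v8:inf
step 3: dist = v0:inf,v1:inf,v2:0,v3:4,v4:inf,v5:1,v6:inf,v7:21,v8:11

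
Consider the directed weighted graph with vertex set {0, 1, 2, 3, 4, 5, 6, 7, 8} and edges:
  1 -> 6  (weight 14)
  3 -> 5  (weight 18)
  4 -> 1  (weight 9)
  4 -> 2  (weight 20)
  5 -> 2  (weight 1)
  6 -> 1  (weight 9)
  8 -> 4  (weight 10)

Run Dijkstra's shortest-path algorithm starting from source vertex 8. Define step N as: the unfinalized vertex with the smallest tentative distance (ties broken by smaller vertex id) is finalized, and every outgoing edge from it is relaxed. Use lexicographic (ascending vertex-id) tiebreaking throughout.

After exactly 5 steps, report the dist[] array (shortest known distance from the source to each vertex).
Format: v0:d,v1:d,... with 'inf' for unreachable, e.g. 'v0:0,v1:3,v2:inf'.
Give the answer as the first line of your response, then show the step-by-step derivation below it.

v0:inf,v1:19,v2:30,v3:inf,v4:10,v5:inf,v6:33,v7:inf,v8:0

step 1: dist = v0:inf,v1:inf,v2:inf,v3:inf,v4:10,v5:inf,v6:inf,v7:inf,v8:0
step 2: dist = v0:inf,v1:19,v2:30,v3:inf,v4:10,v5:inf,v6:inf,v7:inf,v8:0
step 3: dist = v0:inf,v1:19,v2:30,v3:inf,v4:10,v5:inf,v6:33,v7:inf,v8:0
step 4: dist = v0:inf,v1:19,v2:30,v3:inf,v4:10,v5:inf,v6:33,v7:inf,v8:0
step 5: dist = v0:inf,v1:19,v2:30,v3:inf,v4:10,v5:inf,v6:33,v7:inf,v8:0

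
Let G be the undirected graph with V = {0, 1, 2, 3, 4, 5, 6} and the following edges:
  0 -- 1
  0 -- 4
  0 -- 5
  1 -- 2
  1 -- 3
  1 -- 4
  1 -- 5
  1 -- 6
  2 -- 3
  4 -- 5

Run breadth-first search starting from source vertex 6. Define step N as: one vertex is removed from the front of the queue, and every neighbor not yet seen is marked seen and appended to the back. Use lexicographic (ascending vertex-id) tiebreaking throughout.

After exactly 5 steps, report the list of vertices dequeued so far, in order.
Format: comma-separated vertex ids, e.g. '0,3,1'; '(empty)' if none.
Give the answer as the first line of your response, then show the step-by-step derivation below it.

6,1,0,2,3

step 1: dequeue 6; queue=[1]; order=6
step 2: dequeue 1; queue=[0,2,3,4,5]; order=6,1
step 3: dequeue 0; queue=[2,3,4,5]; order=6,1,0
step 4: dequeue 2; queue=[3,4,5]; order=6,1,0,2
step 5: dequeue 3; queue=[4,5]; order=6,1,0,2,3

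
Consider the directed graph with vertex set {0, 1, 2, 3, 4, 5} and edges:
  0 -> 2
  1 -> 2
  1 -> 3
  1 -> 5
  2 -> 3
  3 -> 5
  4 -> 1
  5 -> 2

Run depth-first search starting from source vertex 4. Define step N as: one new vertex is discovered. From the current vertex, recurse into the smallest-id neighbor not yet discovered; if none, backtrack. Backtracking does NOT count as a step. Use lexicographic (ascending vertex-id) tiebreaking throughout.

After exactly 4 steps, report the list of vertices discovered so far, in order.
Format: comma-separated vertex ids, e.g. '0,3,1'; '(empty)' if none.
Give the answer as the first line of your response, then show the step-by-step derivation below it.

4,1,2,3

step 1: discover 4; path=4; order=4
step 2: discover 1; path=4>1; order=4,1
step 3: discover 2; path=4>1>2; order=4,1,2
step 4: discover 3; path=4>1>2>3; order=4,1,2,3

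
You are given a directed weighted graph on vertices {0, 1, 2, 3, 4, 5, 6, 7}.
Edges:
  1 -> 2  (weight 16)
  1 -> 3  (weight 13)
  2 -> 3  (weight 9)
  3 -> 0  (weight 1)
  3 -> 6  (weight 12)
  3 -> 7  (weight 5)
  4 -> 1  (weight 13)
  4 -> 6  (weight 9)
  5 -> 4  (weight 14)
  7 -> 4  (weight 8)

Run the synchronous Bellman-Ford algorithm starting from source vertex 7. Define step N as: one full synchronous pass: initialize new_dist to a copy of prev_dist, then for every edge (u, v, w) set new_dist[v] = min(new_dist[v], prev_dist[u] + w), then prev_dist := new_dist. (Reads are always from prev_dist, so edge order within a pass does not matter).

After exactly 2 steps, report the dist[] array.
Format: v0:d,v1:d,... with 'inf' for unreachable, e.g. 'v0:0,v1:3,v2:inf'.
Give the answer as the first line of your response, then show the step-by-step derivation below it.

v0:inf,v1:21,v2:inf,v3:inf,v4:8,v5:inf,v6:17,v7:0

step 1: dist = v0:inf,v1:inf,v2:inf,v3:inf,v4:8,v5:inf,v6:inf,v7:0
step 2: dist = v0:inf,v1:21,v2:inf,v3:inf,v4:8,v5:inf,v6:17,v7:0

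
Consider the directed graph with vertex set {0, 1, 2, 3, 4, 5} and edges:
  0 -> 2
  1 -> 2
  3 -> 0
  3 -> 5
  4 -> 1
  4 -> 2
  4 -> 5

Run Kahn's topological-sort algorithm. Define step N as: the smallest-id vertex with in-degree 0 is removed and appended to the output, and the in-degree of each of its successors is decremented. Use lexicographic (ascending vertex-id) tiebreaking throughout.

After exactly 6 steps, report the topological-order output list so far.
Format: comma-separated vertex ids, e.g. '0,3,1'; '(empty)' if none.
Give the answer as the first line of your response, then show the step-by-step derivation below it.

3,0,4,1,2,5

step 1: output 3; order=[3]; indeg=(0,1,3,0,0,1)
step 2: output 0; order=[3,0]; indeg=(0,1,2,0,0,1)
step 3: output 4; order=[3,0,4]; indeg=(0,0,1,0,0,0)
step 4: output 1; order=[3,0,4,1]; indeg=(0,0,0,0,0,0)
step 5: output 2; order=[3,0,4,1,2]; indeg=(0,0,0,0,0,0)
step 6: output 5; order=[3,0,4,1,2,5]; indeg=(0,0,0,0,0,0)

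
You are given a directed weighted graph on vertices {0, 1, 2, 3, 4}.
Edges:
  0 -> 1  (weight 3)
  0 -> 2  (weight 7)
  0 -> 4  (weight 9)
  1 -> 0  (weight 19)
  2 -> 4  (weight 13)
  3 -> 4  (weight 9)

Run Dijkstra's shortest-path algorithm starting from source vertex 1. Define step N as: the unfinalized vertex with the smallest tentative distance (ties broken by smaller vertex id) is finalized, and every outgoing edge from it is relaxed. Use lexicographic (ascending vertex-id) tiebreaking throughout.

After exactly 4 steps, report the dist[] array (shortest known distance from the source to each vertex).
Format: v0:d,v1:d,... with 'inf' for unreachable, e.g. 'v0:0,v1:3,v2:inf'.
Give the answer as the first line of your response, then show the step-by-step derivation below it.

v0:19,v1:0,v2:26,v3:inf,v4:28

step 1: dist = v0:19,v1:0,v2:inf,v3:inf,v4:inf
step 2: dist = v0:19,v1:0,v2:26,v3:inf,v4:28
step 3: dist = v0:19,v1:0,v2:26,v3:inf,v4:28
step 4: dist = v0:19,v1:0,v2:26,v3:inf,v4:28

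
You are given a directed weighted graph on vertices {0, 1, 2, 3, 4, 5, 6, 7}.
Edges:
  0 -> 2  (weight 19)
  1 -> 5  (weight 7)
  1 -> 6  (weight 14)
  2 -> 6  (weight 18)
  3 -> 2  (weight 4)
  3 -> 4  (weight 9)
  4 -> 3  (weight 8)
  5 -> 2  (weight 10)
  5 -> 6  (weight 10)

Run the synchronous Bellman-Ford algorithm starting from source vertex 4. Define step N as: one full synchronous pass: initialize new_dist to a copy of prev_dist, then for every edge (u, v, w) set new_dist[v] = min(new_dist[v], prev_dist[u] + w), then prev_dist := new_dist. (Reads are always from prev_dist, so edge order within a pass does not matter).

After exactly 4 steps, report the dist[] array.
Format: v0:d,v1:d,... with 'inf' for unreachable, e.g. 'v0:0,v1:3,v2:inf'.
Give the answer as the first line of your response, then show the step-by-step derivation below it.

v0:inf,v1:inf,v2:12,v3:8,v4:0,v5:inf,v6:30,v7:inf

step 1: dist = v0:inf,v1:inf,v2:inf,v3:8,v4:0,v5:inf,v6:inf,v7:inf
step 2: dist = v0:inf,v1:inf,v2:12,v3:8,v4:0,v5:inf,v6:inf,v7:inf
step 3: dist = v0:inf,v1:inf,v2:12,v3:8,v4:0,v5:inf,v6:30,v7:inf
step 4: dist = v0:inf,v1:inf,v2:12,v3:8,v4:0,v5:inf,v6:30,v7:inf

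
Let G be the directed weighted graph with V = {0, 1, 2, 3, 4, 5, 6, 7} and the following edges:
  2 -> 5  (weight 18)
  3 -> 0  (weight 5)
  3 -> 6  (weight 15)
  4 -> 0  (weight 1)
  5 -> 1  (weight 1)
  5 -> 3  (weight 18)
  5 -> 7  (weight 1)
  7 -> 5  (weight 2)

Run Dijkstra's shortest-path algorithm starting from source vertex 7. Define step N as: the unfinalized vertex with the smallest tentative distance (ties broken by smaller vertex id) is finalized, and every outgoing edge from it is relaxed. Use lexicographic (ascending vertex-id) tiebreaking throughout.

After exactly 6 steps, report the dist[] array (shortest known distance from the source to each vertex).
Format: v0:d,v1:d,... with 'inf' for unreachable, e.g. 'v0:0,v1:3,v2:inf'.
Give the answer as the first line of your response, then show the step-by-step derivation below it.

v0:25,v1:3,v2:inf,v3:20,v4:inf,v5:2,v6:35,v7:0

step 1: dist = v0:inf,v1:inf,v2:inf,v3:inf,v4:inf,v5:2,v6:inf,v7:0
step 2: dist = v0:inf,v1:3,v2:inf,v3:20,v4:inf,v5:2,v6:inf,v7:0
step 3: dist = v0:inf,v1:3,v2:inf,v3:20,v4:inf,v5:2,v6:inf,v7:0
step 4: dist = v0:25,v1:3,v2:inf,v3:20,v4:inf,v5:2,v6:35,v7:0
step 5: dist = v0:25,v1:3,v2:inf,v3:20,v4:inf,v5:2,v6:35,v7:0
step 6: dist = v0:25,v1:3,v2:inf,v3:20,v4:inf,v5:2,v6:35,v7:0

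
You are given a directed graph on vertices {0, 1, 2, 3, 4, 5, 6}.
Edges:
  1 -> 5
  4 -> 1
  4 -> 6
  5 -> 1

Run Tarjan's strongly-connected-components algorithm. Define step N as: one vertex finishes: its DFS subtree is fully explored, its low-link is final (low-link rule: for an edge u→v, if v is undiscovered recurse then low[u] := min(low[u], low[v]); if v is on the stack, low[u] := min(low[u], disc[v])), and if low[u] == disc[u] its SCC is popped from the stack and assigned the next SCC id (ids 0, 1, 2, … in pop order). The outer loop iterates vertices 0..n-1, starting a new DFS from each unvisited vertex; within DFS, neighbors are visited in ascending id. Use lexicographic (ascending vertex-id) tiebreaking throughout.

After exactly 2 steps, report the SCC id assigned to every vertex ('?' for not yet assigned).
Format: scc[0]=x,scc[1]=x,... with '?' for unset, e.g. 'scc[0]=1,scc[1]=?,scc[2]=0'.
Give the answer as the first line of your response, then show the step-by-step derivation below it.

scc[0]=0,scc[1]=?,scc[2]=?,scc[3]=?,scc[4]=?,scc[5]=?,scc[6]=?

step 1: low=(low[0]=0,low[1]=?,low[2]=?,low[3]=?,low[4]=?,low[5]=?,low[6]=?); scc=(scc[0]=0,scc[1]=?,scc[2]=?,scc[3]=?,scc[4]=?,scc[5]=?,scc[6]=?)
step 2: low=(low[0]=0,low[1]=1,low[2]=?,low[3]=?,low[4]=?,low[5]=1,low[6]=?); scc=(scc[0]=0,scc[1]=?,scc[2]=?,scc[3]=?,scc[4]=?,scc[5]=?,scc[6]=?)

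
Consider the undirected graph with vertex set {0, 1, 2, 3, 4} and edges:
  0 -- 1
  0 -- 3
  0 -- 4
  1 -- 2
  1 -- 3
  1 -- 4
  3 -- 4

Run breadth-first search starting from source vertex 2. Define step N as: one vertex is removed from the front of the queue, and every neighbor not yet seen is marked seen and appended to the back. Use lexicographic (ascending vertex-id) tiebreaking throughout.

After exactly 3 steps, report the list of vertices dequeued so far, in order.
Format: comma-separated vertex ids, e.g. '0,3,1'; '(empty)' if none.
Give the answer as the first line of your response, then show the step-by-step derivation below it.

2,1,0

step 1: dequeue 2; queue=[1]; order=2
step 2: dequeue 1; queue=[0,3,4]; order=2,1
step 3: dequeue 0; queue=[3,4]; order=2,1,0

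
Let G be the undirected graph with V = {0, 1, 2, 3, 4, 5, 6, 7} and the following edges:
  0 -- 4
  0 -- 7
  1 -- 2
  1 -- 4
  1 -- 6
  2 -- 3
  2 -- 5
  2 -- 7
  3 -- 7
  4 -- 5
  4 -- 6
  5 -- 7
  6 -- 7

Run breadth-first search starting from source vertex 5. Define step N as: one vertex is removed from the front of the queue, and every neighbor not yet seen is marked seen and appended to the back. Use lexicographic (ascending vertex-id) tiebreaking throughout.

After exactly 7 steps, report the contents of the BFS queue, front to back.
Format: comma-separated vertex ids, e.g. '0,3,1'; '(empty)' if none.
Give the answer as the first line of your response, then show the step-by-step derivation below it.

6

step 1: dequeue 5; queue=[2,4,7]; order=5
step 2: dequeue 2; queue=[4,7,1,3]; order=5,2
step 3: dequeue 4; queue=[7,1,3,0,6]; order=5,2,4
step 4: dequeue 7; queue=[1,3,0,6]; order=5,2,4,7
step 5: dequeue 1; queue=[3,0,6]; order=5,2,4,7,1
step 6: dequeue 3; queue=[0,6]; order=5,2,4,7,1,3
step 7: dequeue 0; queue=[6]; order=5,2,4,7,1,3,0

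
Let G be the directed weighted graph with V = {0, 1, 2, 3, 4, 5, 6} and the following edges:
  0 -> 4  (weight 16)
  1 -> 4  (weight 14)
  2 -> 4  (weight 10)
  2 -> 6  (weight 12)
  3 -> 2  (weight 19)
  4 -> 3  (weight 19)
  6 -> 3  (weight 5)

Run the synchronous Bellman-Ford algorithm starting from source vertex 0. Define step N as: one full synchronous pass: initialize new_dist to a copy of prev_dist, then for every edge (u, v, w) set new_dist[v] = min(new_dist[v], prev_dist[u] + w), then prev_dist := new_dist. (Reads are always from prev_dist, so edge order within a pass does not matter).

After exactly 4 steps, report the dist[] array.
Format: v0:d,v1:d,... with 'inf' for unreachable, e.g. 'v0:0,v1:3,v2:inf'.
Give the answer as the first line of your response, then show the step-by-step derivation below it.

v0:0,v1:inf,v2:54,v3:35,v4:16,v5:inf,v6:66

step 1: dist = v0:0,v1:inf,v2:inf,v3:inf,v4:16,v5:inf,v6:inf
step 2: dist = v0:0,v1:inf,v2:inf,v3:35,v4:16,v5:inf,v6:inf
step 3: dist = v0:0,v1:inf,v2:54,v3:35,v4:16,v5:inf,v6:inf
step 4: dist = v0:0,v1:inf,v2:54,v3:35,v4:16,v5:inf,v6:66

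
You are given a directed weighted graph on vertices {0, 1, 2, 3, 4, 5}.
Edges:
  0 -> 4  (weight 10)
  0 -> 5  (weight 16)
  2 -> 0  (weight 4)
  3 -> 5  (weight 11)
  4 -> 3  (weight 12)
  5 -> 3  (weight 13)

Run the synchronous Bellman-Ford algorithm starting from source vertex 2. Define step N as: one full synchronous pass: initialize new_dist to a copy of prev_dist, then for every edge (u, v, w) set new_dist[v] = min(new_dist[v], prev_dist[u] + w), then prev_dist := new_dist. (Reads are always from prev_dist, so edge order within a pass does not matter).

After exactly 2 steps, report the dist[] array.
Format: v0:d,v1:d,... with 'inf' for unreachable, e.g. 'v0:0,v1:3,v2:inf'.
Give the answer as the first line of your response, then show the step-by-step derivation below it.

v0:4,v1:inf,v2:0,v3:inf,v4:14,v5:20

step 1: dist = v0:4,v1:inf,v2:0,v3:inf,v4:inf,v5:inf
step 2: dist = v0:4,v1:inf,v2:0,v3:inf,v4:14,v5:20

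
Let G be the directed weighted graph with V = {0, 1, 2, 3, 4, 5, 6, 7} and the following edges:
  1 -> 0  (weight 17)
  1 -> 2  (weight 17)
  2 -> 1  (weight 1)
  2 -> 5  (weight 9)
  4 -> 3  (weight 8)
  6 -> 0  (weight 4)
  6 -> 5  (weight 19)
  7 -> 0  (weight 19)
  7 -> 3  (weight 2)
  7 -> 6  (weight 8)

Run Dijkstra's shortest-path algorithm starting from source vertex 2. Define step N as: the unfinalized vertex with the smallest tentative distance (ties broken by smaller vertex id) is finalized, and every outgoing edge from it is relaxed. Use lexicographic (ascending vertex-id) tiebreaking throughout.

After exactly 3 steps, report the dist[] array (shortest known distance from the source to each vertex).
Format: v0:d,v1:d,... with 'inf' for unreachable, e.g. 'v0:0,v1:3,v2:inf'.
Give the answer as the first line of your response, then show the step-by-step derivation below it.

v0:18,v1:1,v2:0,v3:inf,v4:inf,v5:9,v6:inf,v7:inf

step 1: dist = v0:inf,v1:1,v2:0,v3:inf,v4:inf,v5:9,v6:inf,v7:inf
step 2: dist = v0:18,v1:1,v2:0,v3:inf,v4:inf,v5:9,v6:inf,v7:inf
step 3: dist = v0:18,v1:1,v2:0,v3:inf,v4:inf,v5:9,v6:inf,v7:inf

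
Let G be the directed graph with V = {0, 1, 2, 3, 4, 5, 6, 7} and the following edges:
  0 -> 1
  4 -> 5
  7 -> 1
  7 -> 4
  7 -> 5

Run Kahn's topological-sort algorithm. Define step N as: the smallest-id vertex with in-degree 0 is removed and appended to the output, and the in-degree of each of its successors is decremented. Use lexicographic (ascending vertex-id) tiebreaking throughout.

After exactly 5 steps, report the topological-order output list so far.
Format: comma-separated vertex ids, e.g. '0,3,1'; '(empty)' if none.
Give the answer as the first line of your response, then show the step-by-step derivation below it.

0,2,3,6,7

step 1: output 0; order=[0]; indeg=(0,1,0,0,1,2,0,0)
step 2: output 2; order=[0,2]; indeg=(0,1,0,0,1,2,0,0)
step 3: output 3; order=[0,2,3]; indeg=(0,1,0,0,1,2,0,0)
step 4: output 6; order=[0,2,3,6]; indeg=(0,1,0,0,1,2,0,0)
step 5: output 7; order=[0,2,3,6,7]; indeg=(0,0,0,0,0,1,0,0)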